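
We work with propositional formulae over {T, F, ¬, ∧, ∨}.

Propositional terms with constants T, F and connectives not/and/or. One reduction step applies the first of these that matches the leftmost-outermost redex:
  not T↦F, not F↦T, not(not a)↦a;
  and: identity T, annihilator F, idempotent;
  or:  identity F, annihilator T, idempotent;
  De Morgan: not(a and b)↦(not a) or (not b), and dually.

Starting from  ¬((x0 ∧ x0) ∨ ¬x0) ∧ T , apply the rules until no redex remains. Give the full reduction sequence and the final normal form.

Answer: normal form = ¬x0 ∧ x0  (in 5 steps)

Working:
  start: ¬((x0 ∧ x0) ∨ ¬x0) ∧ T
  [1] ¬((x0 ∧ x0) ∨ ¬x0)
  [2] ¬(x0 ∧ x0) ∧ ¬¬x0
  [3] (¬x0 ∨ ¬x0) ∧ ¬¬x0
  [4] ¬x0 ∧ ¬¬x0
  [5] ¬x0 ∧ x0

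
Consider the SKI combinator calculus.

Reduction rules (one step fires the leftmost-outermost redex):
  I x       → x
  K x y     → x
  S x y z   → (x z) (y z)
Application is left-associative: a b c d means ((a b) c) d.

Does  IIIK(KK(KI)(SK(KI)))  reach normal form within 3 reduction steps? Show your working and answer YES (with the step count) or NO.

Answer: NO — after 3 steps the term is K(KK(KI)(SK(KI))), not yet normal

Derivation:
  start: IIIK(KK(KI)(SK(KI)))
  →1  IIK(KK(KI)(SK(KI)))
  →2  IK(KK(KI)(SK(KI)))
  →3  K(KK(KI)(SK(KI)))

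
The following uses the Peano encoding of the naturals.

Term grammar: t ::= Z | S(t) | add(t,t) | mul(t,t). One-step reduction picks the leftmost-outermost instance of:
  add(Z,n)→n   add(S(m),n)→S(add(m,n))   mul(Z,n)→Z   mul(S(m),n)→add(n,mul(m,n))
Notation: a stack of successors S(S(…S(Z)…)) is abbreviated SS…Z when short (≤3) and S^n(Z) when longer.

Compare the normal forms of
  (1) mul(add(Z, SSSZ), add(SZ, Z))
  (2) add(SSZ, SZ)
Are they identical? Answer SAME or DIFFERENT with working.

Answer: SAME — A ⇓ SSSZ, B ⇓ SSSZ

Working:
Term A:
  start: mul(add(Z, SSSZ), add(SZ, Z))
  [1] mul(SSSZ, add(SZ, Z))
  [2] add(add(SZ, Z), mul(SSZ, add(SZ, Z)))
  [3] add(S(add(Z, Z)), mul(SSZ, add(SZ, Z)))
  [4] S(add(add(Z, Z), mul(SSZ, add(SZ, Z))))
  [5] S(add(Z, mul(SSZ, add(SZ, Z))))
  [6] S(mul(SSZ, add(SZ, Z)))
  [7] S(add(add(SZ, Z), mul(SZ, add(SZ, Z))))
  [8] S(add(S(add(Z, Z)), mul(SZ, add(SZ, Z))))
  [9] S(S(add(add(Z, Z), mul(SZ, add(SZ, Z)))))
  [10] S(S(add(Z, mul(SZ, add(SZ, Z)))))
  [11] S(S(mul(SZ, add(SZ, Z))))
  [12] S(S(add(add(SZ, Z), mul(Z, add(SZ, Z)))))
  [13] S(S(add(S(add(Z, Z)), mul(Z, add(SZ, Z)))))
  [14] S(S(S(add(add(Z, Z), mul(Z, add(SZ, Z))))))
  [15] S(S(S(add(Z, mul(Z, add(SZ, Z))))))
  [16] S(S(S(mul(Z, add(SZ, Z)))))
  [17] SSSZ

Term B:
  start: add(SSZ, SZ)
  [1] S(add(SZ, SZ))
  [2] S(S(add(Z, SZ)))
  [3] SSSZ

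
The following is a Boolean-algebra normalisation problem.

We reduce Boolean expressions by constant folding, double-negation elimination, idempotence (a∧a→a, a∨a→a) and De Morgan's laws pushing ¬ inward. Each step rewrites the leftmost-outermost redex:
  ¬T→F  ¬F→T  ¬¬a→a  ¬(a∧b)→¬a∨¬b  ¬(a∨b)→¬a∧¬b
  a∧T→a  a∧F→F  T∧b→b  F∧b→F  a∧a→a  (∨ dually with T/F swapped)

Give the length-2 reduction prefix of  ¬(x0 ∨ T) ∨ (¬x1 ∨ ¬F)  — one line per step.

  start: ¬(x0 ∨ T) ∨ (¬x1 ∨ ¬F)
  step 1: (¬x0 ∧ ¬T) ∨ (¬x1 ∨ ¬F)
  step 2: (¬x0 ∧ F) ∨ (¬x1 ∨ ¬F)

Answer: after 2 steps: (¬x0 ∧ F) ∨ (¬x1 ∨ ¬F)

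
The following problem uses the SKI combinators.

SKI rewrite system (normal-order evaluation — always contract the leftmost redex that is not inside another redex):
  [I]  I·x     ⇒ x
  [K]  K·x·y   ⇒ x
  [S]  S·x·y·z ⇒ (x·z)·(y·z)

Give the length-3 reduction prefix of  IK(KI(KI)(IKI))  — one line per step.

Answer: after 3 steps: K(IKI)

Derivation:
  start: IK(KI(KI)(IKI))
  step 1: K(KI(KI)(IKI))
  step 2: K(I(IKI))
  step 3: K(IKI)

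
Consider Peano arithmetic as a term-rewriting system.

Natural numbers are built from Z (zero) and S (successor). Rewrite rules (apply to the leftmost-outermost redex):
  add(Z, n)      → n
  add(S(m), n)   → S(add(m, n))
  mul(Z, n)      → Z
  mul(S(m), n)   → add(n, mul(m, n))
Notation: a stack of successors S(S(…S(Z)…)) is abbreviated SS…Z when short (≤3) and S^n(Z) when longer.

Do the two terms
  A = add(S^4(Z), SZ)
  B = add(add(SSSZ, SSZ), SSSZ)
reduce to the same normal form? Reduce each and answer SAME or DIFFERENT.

Answer: DIFFERENT — A ⇓ S^5(Z), B ⇓ S^8(Z)

Derivation:
Term A:
  start: add(S^4(Z), SZ)
  [1] S(add(SSSZ, SZ))
  [2] S(S(add(SSZ, SZ)))
  [3] S(S(S(add(SZ, SZ))))
  [4] S(S(S(S(add(Z, SZ)))))
  [5] S^5(Z)

Term B:
  start: add(add(SSSZ, SSZ), SSSZ)
  [1] add(S(add(SSZ, SSZ)), SSSZ)
  [2] S(add(add(SSZ, SSZ), SSSZ))
  [3] S(add(S(add(SZ, SSZ)), SSSZ))
  [4] S(S(add(add(SZ, SSZ), SSSZ)))
  [5] S(S(add(S(add(Z, SSZ)), SSSZ)))
  [6] S(S(S(add(add(Z, SSZ), SSSZ))))
  [7] S(S(S(add(SSZ, SSSZ))))
  [8] S(S(S(S(add(SZ, SSSZ)))))
  [9] S(S(S(S(S(add(Z, SSSZ))))))
  [10] S^8(Z)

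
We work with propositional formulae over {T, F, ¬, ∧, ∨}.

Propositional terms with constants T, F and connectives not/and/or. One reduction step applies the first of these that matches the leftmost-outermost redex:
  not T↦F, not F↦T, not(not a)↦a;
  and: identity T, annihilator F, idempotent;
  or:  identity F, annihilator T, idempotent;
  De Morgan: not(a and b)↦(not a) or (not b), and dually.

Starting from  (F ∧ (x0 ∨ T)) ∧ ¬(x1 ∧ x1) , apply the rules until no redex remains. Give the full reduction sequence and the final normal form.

  start: (F ∧ (x0 ∨ T)) ∧ ¬(x1 ∧ x1)
  →1  F ∧ ¬(x1 ∧ x1)
  →2  F

Answer: normal form = F  (in 2 steps)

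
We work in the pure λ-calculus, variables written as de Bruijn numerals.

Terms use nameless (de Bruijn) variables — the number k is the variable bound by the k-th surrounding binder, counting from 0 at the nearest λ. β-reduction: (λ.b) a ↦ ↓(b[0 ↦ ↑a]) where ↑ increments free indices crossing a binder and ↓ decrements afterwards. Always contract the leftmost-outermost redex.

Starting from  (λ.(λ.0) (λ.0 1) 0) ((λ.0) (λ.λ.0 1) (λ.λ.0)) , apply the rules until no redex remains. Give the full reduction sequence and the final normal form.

  start: (λ.(λ.0) (λ.0 1) 0) ((λ.0) (λ.λ.0 1) (λ.λ.0))
  step 1: (λ.0) (λ.0 ((λ.0) (λ.λ.0 1) (λ.λ.0))) ((λ.0) (λ.λ.0 1) (λ.λ.0))
  step 2: (λ.0 ((λ.0) (λ.λ.0 1) (λ.λ.0))) ((λ.0) (λ.λ.0 1) (λ.λ.0))
  step 3: (λ.0) (λ.λ.0 1) (λ.λ.0) ((λ.0) (λ.λ.0 1) (λ.λ.0))
  step 4: (λ.λ.0 1) (λ.λ.0) ((λ.0) (λ.λ.0 1) (λ.λ.0))
  step 5: (λ.0 (λ.λ.0)) ((λ.0) (λ.λ.0 1) (λ.λ.0))
  step 6: (λ.0) (λ.λ.0 1) (λ.λ.0) (λ.λ.0)
  step 7: (λ.λ.0 1) (λ.λ.0) (λ.λ.0)
  step 8: (λ.0 (λ.λ.0)) (λ.λ.0)
  step 9: (λ.λ.0) (λ.λ.0)
  step 10: λ.0

Answer: normal form = λ.0  (in 10 steps)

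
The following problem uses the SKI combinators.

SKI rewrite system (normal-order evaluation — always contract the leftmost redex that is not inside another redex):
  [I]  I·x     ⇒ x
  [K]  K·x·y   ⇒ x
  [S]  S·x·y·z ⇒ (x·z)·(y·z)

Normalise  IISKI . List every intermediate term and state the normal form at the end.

  start: IISKI
  →1  ISKI
  →2  SKI

Answer: normal form = SKI  (in 2 steps)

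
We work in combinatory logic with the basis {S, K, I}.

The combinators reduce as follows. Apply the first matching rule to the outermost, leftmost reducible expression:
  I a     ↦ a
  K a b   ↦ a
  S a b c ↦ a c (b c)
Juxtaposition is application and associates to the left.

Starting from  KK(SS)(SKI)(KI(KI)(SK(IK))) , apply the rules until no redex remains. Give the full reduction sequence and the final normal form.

  start: KK(SS)(SKI)(KI(KI)(SK(IK)))
  →1  K(SKI)(KI(KI)(SK(IK)))
  →2  SKI

Answer: normal form = SKI  (in 2 steps)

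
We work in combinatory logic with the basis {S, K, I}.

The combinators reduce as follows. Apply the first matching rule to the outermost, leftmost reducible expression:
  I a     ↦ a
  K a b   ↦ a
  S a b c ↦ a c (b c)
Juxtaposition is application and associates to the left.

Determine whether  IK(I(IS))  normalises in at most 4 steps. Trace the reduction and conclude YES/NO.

Answer: YES — reaches normal form KS in 3 ≤ 4 steps

Reduction:
  start: IK(I(IS))
  step 1: K(I(IS))
  step 2: K(IS)
  step 3: KS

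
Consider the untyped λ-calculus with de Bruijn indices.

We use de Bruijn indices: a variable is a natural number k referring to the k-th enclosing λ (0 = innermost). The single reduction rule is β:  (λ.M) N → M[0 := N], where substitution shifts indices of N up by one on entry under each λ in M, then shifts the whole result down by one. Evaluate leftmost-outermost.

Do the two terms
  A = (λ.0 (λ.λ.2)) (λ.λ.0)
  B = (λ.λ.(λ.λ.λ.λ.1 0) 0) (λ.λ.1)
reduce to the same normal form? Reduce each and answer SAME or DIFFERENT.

Term A:
  start: (λ.0 (λ.λ.2)) (λ.λ.0)
  →1  (λ.λ.0) (λ.λ.λ.λ.0)
  →2  λ.0

Term B:
  start: (λ.λ.(λ.λ.λ.λ.1 0) 0) (λ.λ.1)
  →1  λ.(λ.λ.λ.λ.1 0) 0
  →2  λ.λ.λ.λ.1 0

Answer: DIFFERENT — A ⇓ λ.0, B ⇓ λ.λ.λ.λ.1 0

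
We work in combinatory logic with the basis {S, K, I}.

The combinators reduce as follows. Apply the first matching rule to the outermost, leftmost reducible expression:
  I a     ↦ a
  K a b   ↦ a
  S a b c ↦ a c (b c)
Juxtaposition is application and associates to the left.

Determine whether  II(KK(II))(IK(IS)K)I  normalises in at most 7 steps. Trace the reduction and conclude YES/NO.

Answer: YES — reaches normal form S in 7 ≤ 7 steps

Derivation:
  start: II(KK(II))(IK(IS)K)I
  →1  I(KK(II))(IK(IS)K)I
  →2  KK(II)(IK(IS)K)I
  →3  K(IK(IS)K)I
  →4  IK(IS)K
  →5  K(IS)K
  →6  IS
  →7  S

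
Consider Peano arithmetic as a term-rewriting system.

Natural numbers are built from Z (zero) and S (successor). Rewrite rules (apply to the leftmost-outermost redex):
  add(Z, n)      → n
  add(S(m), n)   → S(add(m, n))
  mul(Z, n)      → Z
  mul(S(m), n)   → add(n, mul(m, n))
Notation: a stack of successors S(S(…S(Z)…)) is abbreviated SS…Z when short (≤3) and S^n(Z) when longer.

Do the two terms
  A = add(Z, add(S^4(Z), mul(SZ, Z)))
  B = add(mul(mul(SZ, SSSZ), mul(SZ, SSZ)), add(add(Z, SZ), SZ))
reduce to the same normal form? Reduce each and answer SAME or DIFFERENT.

Answer: DIFFERENT — A ⇓ S^4(Z), B ⇓ S^8(Z)

Working:
Term A:
  start: add(Z, add(S^4(Z), mul(SZ, Z)))
  [1] add(S^4(Z), mul(SZ, Z))
  [2] S(add(SSSZ, mul(SZ, Z)))
  [3] S(S(add(SSZ, mul(SZ, Z))))
  [4] S(S(S(add(SZ, mul(SZ, Z)))))
  [5] S(S(S(S(add(Z, mul(SZ, Z))))))
  [6] S(S(S(S(mul(SZ, Z)))))
  [7] S(S(S(S(add(Z, mul(Z, Z))))))
  [8] S(S(S(S(mul(Z, Z)))))
  [9] S^4(Z)

Term B:
  start: add(mul(mul(SZ, SSSZ), mul(SZ, SSZ)), add(add(Z, SZ), SZ))
  [1] add(mul(add(SSSZ, mul(Z, SSSZ)), mul(SZ, SSZ)), add(add(Z, SZ), SZ))
  [2] add(mul(S(add(SSZ, mul(Z, SSSZ))), mul(SZ, SSZ)), add(add(Z, SZ), SZ))
  [3] add(add(mul(SZ, SSZ), mul(add(SSZ, mul(Z, SSSZ)), mul(SZ, SSZ))), add(add(Z, SZ), SZ))
  [4] add(add(add(SSZ, mul(Z, SSZ)), mul(add(SSZ, mul(Z, SSSZ)), mul(SZ, SSZ))), add(add(Z, SZ), SZ))
  [5] add(add(S(add(SZ, mul(Z, SSZ))), mul(add(SSZ, mul(Z, SSSZ)), mul(SZ, SSZ))), add(add(Z, SZ), SZ))
  [6] add(S(add(add(SZ, mul(Z, SSZ)), mul(add(SSZ, mul(Z, SSSZ)), mul(SZ, SSZ)))), add(add(Z, SZ), SZ))
  [7] S(add(add(add(SZ, mul(Z, SSZ)), mul(add(SSZ, mul(Z, SSSZ)), mul(SZ, SSZ))), add(add(Z, SZ), SZ)))
  [8] S(add(add(S(add(Z, mul(Z, SSZ))), mul(add(SSZ, mul(Z, SSSZ)), mul(SZ, SSZ))), add(add(Z, SZ), SZ)))
  [9] S(add(S(add(add(Z, mul(Z, SSZ)), mul(add(SSZ, mul(Z, SSSZ)), mul(SZ, SSZ)))), add(add(Z, SZ), SZ)))
  [10] S(S(add(add(add(Z, mul(Z, SSZ)), mul(add(SSZ, mul(Z, SSSZ)), mul(SZ, SSZ))), add(add(Z, SZ), SZ))))
  [11] S(S(add(add(mul(Z, SSZ), mul(add(SSZ, mul(Z, SSSZ)), mul(SZ, SSZ))), add(add(Z, SZ), SZ))))
  [12] S(S(add(add(Z, mul(add(SSZ, mul(Z, SSSZ)), mul(SZ, SSZ))), add(add(Z, SZ), SZ))))
  [13] S(S(add(mul(add(SSZ, mul(Z, SSSZ)), mul(SZ, SSZ)), add(add(Z, SZ), SZ))))
  [14] S(S(add(mul(S(add(SZ, mul(Z, SSSZ))), mul(SZ, SSZ)), add(add(Z, SZ), SZ))))
  [15] S(S(add(add(mul(SZ, SSZ), mul(add(SZ, mul(Z, SSSZ)), mul(SZ, SSZ))), add(add(Z, SZ), SZ))))
  [16] S(S(add(add(add(SSZ, mul(Z, SSZ)), mul(add(SZ, mul(Z, SSSZ)), mul(SZ, SSZ))), add(add(Z, SZ), SZ))))
  [17] S(S(add(add(S(add(SZ, mul(Z, SSZ))), mul(add(SZ, mul(Z, SSSZ)), mul(SZ, SSZ))), add(add(Z, SZ), SZ))))
  [18] S(S(add(S(add(add(SZ, mul(Z, SSZ)), mul(add(SZ, mul(Z, SSSZ)), mul(SZ, SSZ)))), add(add(Z, SZ), SZ))))
  [19] S(S(S(add(add(add(SZ, mul(Z, SSZ)), mul(add(SZ, mul(Z, SSSZ)), mul(SZ, SSZ))), add(add(Z, SZ), SZ)))))
  [20] S(S(S(add(add(S(add(Z, mul(Z, SSZ))), mul(add(SZ, mul(Z, SSSZ)), mul(SZ, SSZ))), add(add(Z, SZ), SZ)))))
  [21] S(S(S(add(S(add(add(Z, mul(Z, SSZ)), mul(add(SZ, mul(Z, SSSZ)), mul(SZ, SSZ)))), add(add(Z, SZ), SZ)))))
  [22] S(S(S(S(add(add(add(Z, mul(Z, SSZ)), mul(add(SZ, mul(Z, SSSZ)), mul(SZ, SSZ))), add(add(Z, SZ), SZ))))))
  [23] S(S(S(S(add(add(mul(Z, SSZ), mul(add(SZ, mul(Z, SSSZ)), mul(SZ, SSZ))), add(add(Z, SZ), SZ))))))
  [24] S(S(S(S(add(add(Z, mul(add(SZ, mul(Z, SSSZ)), mul(SZ, SSZ))), add(add(Z, SZ), SZ))))))
  [25] S(S(S(S(add(mul(add(SZ, mul(Z, SSSZ)), mul(SZ, SSZ)), add(add(Z, SZ), SZ))))))
  [26] S(S(S(S(add(mul(S(add(Z, mul(Z, SSSZ))), mul(SZ, SSZ)), add(add(Z, SZ), SZ))))))
  [27] S(S(S(S(add(add(mul(SZ, SSZ), mul(add(Z, mul(Z, SSSZ)), mul(SZ, SSZ))), add(add(Z, SZ), SZ))))))
  [28] S(S(S(S(add(add(add(SSZ, mul(Z, SSZ)), mul(add(Z, mul(Z, SSSZ)), mul(SZ, SSZ))), add(add(Z, SZ), SZ))))))
  [29] S(S(S(S(add(add(S(add(SZ, mul(Z, SSZ))), mul(add(Z, mul(Z, SSSZ)), mul(SZ, SSZ))), add(add(Z, SZ), SZ))))))
  [30] S(S(S(S(add(S(add(add(SZ, mul(Z, SSZ)), mul(add(Z, mul(Z, SSSZ)), mul(SZ, SSZ)))), add(add(Z, SZ), SZ))))))
  [31] S(S(S(S(S(add(add(add(SZ, mul(Z, SSZ)), mul(add(Z, mul(Z, SSSZ)), mul(SZ, SSZ))), add(add(Z, SZ), SZ)))))))
  [32] S(S(S(S(S(add(add(S(add(Z, mul(Z, SSZ))), mul(add(Z, mul(Z, SSSZ)), mul(SZ, SSZ))), add(add(Z, SZ), SZ)))))))
  [33] S(S(S(S(S(add(S(add(add(Z, mul(Z, SSZ)), mul(add(Z, mul(Z, SSSZ)), mul(SZ, SSZ)))), add(add(Z, SZ), SZ)))))))
  [34] S(S(S(S(S(S(add(add(add(Z, mul(Z, SSZ)), mul(add(Z, mul(Z, SSSZ)), mul(SZ, SSZ))), add(add(Z, SZ), SZ))))))))
  [35] S(S(S(S(S(S(add(add(mul(Z, SSZ), mul(add(Z, mul(Z, SSSZ)), mul(SZ, SSZ))), add(add(Z, SZ), SZ))))))))
  [36] S(S(S(S(S(S(add(add(Z, mul(add(Z, mul(Z, SSSZ)), mul(SZ, SSZ))), add(add(Z, SZ), SZ))))))))
  [37] S(S(S(S(S(S(add(mul(add(Z, mul(Z, SSSZ)), mul(SZ, SSZ)), add(add(Z, SZ), SZ))))))))
  [38] S(S(S(S(S(S(add(mul(mul(Z, SSSZ), mul(SZ, SSZ)), add(add(Z, SZ), SZ))))))))
  [39] S(S(S(S(S(S(add(mul(Z, mul(SZ, SSZ)), add(add(Z, SZ), SZ))))))))
  [40] S(S(S(S(S(S(add(Z, add(add(Z, SZ), SZ))))))))
  [41] S(S(S(S(S(S(add(add(Z, SZ), SZ)))))))
  [42] S(S(S(S(S(S(add(SZ, SZ)))))))
  [43] S(S(S(S(S(S(S(add(Z, SZ))))))))
  [44] S^8(Z)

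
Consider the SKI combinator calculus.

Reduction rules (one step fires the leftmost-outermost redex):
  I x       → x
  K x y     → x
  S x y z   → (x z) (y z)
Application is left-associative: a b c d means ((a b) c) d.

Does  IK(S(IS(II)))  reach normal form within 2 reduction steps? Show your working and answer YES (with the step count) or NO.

Answer: NO — after 2 steps the term is K(S(S(II))), not yet normal

Reduction:
  start: IK(S(IS(II)))
  →1  K(S(IS(II)))
  →2  K(S(S(II)))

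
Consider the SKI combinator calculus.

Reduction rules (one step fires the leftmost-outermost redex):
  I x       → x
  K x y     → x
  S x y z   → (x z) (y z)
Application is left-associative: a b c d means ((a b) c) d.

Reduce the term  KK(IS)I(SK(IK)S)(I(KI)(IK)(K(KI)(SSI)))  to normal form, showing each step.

  start: KK(IS)I(SK(IK)S)(I(KI)(IK)(K(KI)(SSI)))
  [1] KI(SK(IK)S)(I(KI)(IK)(K(KI)(SSI)))
  [2] I(I(KI)(IK)(K(KI)(SSI)))
  [3] I(KI)(IK)(K(KI)(SSI))
  [4] KI(IK)(K(KI)(SSI))
  [5] I(K(KI)(SSI))
  [6] K(KI)(SSI)
  [7] KI

Answer: normal form = KI  (in 7 steps)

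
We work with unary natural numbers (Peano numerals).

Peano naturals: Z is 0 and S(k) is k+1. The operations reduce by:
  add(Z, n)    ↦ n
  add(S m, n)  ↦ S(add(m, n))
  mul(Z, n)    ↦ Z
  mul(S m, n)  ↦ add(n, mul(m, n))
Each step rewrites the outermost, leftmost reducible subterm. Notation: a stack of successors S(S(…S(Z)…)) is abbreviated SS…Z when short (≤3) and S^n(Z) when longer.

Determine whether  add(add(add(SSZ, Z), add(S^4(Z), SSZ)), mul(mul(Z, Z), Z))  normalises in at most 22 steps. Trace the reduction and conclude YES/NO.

Answer: YES — reaches normal form S^8(Z) in 22 ≤ 22 steps

Working:
  start: add(add(add(SSZ, Z), add(S^4(Z), SSZ)), mul(mul(Z, Z), Z))
  step 1: add(add(S(add(SZ, Z)), add(S^4(Z), SSZ)), mul(mul(Z, Z), Z))
  step 2: add(S(add(add(SZ, Z), add(S^4(Z), SSZ))), mul(mul(Z, Z), Z))
  step 3: S(add(add(add(SZ, Z), add(S^4(Z), SSZ)), mul(mul(Z, Z), Z)))
  step 4: S(add(add(S(add(Z, Z)), add(S^4(Z), SSZ)), mul(mul(Z, Z), Z)))
  step 5: S(add(S(add(add(Z, Z), add(S^4(Z), SSZ))), mul(mul(Z, Z), Z)))
  step 6: S(S(add(add(add(Z, Z), add(S^4(Z), SSZ)), mul(mul(Z, Z), Z))))
  step 7: S(S(add(add(Z, add(S^4(Z), SSZ)), mul(mul(Z, Z), Z))))
  step 8: S(S(add(add(S^4(Z), SSZ), mul(mul(Z, Z), Z))))
  step 9: S(S(add(S(add(SSSZ, SSZ)), mul(mul(Z, Z), Z))))
  step 10: S(S(S(add(add(SSSZ, SSZ), mul(mul(Z, Z), Z)))))
  step 11: S(S(S(add(S(add(SSZ, SSZ)), mul(mul(Z, Z), Z)))))
  step 12: S(S(S(S(add(add(SSZ, SSZ), mul(mul(Z, Z), Z))))))
  step 13: S(S(S(S(add(S(add(SZ, SSZ)), mul(mul(Z, Z), Z))))))
  step 14: S(S(S(S(S(add(add(SZ, SSZ), mul(mul(Z, Z), Z)))))))
  step 15: S(S(S(S(S(add(S(add(Z, SSZ)), mul(mul(Z, Z), Z)))))))
  step 16: S(S(S(S(S(S(add(add(Z, SSZ), mul(mul(Z, Z), Z))))))))
  step 17: S(S(S(S(S(S(add(SSZ, mul(mul(Z, Z), Z))))))))
  step 18: S(S(S(S(S(S(S(add(SZ, mul(mul(Z, Z), Z)))))))))
  step 19: S(S(S(S(S(S(S(S(add(Z, mul(mul(Z, Z), Z))))))))))
  step 20: S(S(S(S(S(S(S(S(mul(mul(Z, Z), Z)))))))))
  step 21: S(S(S(S(S(S(S(S(mul(Z, Z)))))))))
  step 22: S^8(Z)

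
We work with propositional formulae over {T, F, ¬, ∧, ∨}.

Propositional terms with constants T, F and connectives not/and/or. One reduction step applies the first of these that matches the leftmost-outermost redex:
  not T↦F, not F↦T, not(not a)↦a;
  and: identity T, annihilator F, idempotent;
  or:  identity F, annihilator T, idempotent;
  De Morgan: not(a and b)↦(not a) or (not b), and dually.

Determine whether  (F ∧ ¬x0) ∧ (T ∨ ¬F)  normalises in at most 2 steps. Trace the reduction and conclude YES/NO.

  start: (F ∧ ¬x0) ∧ (T ∨ ¬F)
  step 1: F ∧ (T ∨ ¬F)
  step 2: F

Answer: YES — reaches normal form F in 2 ≤ 2 steps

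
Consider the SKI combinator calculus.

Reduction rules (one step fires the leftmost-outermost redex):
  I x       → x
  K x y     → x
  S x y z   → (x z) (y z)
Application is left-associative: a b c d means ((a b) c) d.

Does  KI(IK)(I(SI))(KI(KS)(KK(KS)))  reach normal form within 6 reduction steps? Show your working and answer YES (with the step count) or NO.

Answer: YES — reaches normal form SIK in 6 ≤ 6 steps

Reduction:
  start: KI(IK)(I(SI))(KI(KS)(KK(KS)))
  step 1: I(I(SI))(KI(KS)(KK(KS)))
  step 2: I(SI)(KI(KS)(KK(KS)))
  step 3: SI(KI(KS)(KK(KS)))
  step 4: SI(I(KK(KS)))
  step 5: SI(KK(KS))
  step 6: SIK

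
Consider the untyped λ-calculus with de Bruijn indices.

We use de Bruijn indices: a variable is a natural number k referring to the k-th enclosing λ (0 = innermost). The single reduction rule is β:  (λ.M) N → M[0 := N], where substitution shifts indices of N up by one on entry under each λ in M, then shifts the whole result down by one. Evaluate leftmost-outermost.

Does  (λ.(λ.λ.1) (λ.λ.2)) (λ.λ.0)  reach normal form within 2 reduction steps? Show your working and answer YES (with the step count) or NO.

Answer: YES — reaches normal form λ.λ.λ.λ.λ.0 in 2 ≤ 2 steps

Working:
  start: (λ.(λ.λ.1) (λ.λ.2)) (λ.λ.0)
  →1  (λ.λ.1) (λ.λ.λ.λ.0)
  →2  λ.λ.λ.λ.λ.0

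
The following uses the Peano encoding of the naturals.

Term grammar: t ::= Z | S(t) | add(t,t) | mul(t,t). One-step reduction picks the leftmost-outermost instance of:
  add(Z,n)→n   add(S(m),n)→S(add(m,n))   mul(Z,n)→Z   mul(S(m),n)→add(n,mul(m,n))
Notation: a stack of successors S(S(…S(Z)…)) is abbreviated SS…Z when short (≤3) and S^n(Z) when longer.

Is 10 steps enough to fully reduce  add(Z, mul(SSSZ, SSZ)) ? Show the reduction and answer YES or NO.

  start: add(Z, mul(SSSZ, SSZ))
  step 1: mul(SSSZ, SSZ)
  step 2: add(SSZ, mul(SSZ, SSZ))
  step 3: S(add(SZ, mul(SSZ, SSZ)))
  step 4: S(S(add(Z, mul(SSZ, SSZ))))
  step 5: S(S(mul(SSZ, SSZ)))
  step 6: S(S(add(SSZ, mul(SZ, SSZ))))
  step 7: S(S(S(add(SZ, mul(SZ, SSZ)))))
  step 8: S(S(S(S(add(Z, mul(SZ, SSZ))))))
  step 9: S(S(S(S(mul(SZ, SSZ)))))
  step 10: S(S(S(S(add(SSZ, mul(Z, SSZ))))))

Answer: NO — after 10 steps the term is S(S(S(S(add(SSZ, mul(Z, SSZ)))))), not yet normal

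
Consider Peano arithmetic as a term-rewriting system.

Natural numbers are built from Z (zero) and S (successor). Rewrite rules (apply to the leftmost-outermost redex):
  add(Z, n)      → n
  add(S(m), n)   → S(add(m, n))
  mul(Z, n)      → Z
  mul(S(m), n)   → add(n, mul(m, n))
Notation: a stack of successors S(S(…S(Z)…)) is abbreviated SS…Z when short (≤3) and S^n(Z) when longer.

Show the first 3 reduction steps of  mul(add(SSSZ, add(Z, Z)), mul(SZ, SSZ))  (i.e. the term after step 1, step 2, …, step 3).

Answer: after 3 steps: add(add(SSZ, mul(Z, SSZ)), mul(add(SSZ, add(Z, Z)), mul(SZ, SSZ)))

Reduction:
  start: mul(add(SSSZ, add(Z, Z)), mul(SZ, SSZ))
  [1] mul(S(add(SSZ, add(Z, Z))), mul(SZ, SSZ))
  [2] add(mul(SZ, SSZ), mul(add(SSZ, add(Z, Z)), mul(SZ, SSZ)))
  [3] add(add(SSZ, mul(Z, SSZ)), mul(add(SSZ, add(Z, Z)), mul(SZ, SSZ)))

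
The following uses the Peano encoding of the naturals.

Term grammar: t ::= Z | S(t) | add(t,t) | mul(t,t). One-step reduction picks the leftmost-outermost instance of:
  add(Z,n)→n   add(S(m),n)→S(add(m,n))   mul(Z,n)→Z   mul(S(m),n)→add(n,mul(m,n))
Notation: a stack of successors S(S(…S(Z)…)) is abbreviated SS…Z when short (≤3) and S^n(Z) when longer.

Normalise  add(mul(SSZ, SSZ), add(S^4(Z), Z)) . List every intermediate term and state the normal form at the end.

  start: add(mul(SSZ, SSZ), add(S^4(Z), Z))
  →1  add(add(SSZ, mul(SZ, SSZ)), add(S^4(Z), Z))
  →2  add(S(add(SZ, mul(SZ, SSZ))), add(S^4(Z), Z))
  →3  S(add(add(SZ, mul(SZ, SSZ)), add(S^4(Z), Z)))
  →4  S(add(S(add(Z, mul(SZ, SSZ))), add(S^4(Z), Z)))
  →5  S(S(add(add(Z, mul(SZ, SSZ)), add(S^4(Z), Z))))
  →6  S(S(add(mul(SZ, SSZ), add(S^4(Z), Z))))
  →7  S(S(add(add(SSZ, mul(Z, SSZ)), add(S^4(Z), Z))))
  →8  S(S(add(S(add(SZ, mul(Z, SSZ))), add(S^4(Z), Z))))
  →9  S(S(S(add(add(SZ, mul(Z, SSZ)), add(S^4(Z), Z)))))
  →10  S(S(S(add(S(add(Z, mul(Z, SSZ))), add(S^4(Z), Z)))))
  →11  S(S(S(S(add(add(Z, mul(Z, SSZ)), add(S^4(Z), Z))))))
  →12  S(S(S(S(add(mul(Z, SSZ), add(S^4(Z), Z))))))
  →13  S(S(S(S(add(Z, add(S^4(Z), Z))))))
  →14  S(S(S(S(add(S^4(Z), Z)))))
  →15  S(S(S(S(S(add(SSSZ, Z))))))
  →16  S(S(S(S(S(S(add(SSZ, Z)))))))
  →17  S(S(S(S(S(S(S(add(SZ, Z))))))))
  →18  S(S(S(S(S(S(S(S(add(Z, Z)))))))))
  →19  S^8(Z)

Answer: normal form = S^8(Z)  (in 19 steps)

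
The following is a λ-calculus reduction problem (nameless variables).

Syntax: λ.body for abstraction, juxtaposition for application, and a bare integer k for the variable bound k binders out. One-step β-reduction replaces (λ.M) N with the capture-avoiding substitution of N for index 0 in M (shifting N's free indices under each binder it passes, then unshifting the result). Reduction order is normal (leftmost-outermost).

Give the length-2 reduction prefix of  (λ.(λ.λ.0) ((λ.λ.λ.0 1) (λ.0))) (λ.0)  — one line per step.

  start: (λ.(λ.λ.0) ((λ.λ.λ.0 1) (λ.0))) (λ.0)
  →1  (λ.λ.0) ((λ.λ.λ.0 1) (λ.0))
  →2  λ.0

Answer: after 2 steps: λ.0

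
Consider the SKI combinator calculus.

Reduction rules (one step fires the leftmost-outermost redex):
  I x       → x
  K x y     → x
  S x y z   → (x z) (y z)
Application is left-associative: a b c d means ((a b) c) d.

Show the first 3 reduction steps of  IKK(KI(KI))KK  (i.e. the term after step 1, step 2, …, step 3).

  start: IKK(KI(KI))KK
  step 1: KK(KI(KI))KK
  step 2: KKK
  step 3: K

Answer: after 3 steps: K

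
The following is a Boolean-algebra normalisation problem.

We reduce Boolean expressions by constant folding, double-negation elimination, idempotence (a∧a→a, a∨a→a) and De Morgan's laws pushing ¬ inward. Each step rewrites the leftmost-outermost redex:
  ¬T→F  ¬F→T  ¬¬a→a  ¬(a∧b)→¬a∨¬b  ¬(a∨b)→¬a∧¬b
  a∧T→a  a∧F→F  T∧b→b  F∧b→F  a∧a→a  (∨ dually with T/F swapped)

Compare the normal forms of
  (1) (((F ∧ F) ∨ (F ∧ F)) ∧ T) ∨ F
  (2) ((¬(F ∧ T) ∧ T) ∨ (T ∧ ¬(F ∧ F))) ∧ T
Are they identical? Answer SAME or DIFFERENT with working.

Answer: DIFFERENT — A ⇓ F, B ⇓ T

Derivation:
Term A:
  start: (((F ∧ F) ∨ (F ∧ F)) ∧ T) ∨ F
  →1  ((F ∧ F) ∨ (F ∧ F)) ∧ T
  →2  (F ∧ F) ∨ (F ∧ F)
  →3  F ∧ F
  →4  F

Term B:
  start: ((¬(F ∧ T) ∧ T) ∨ (T ∧ ¬(F ∧ F))) ∧ T
  →1  (¬(F ∧ T) ∧ T) ∨ (T ∧ ¬(F ∧ F))
  →2  ¬(F ∧ T) ∨ (T ∧ ¬(F ∧ F))
  →3  (¬F ∨ ¬T) ∨ (T ∧ ¬(F ∧ F))
  →4  (T ∨ ¬T) ∨ (T ∧ ¬(F ∧ F))
  →5  T ∨ (T ∧ ¬(F ∧ F))
  →6  T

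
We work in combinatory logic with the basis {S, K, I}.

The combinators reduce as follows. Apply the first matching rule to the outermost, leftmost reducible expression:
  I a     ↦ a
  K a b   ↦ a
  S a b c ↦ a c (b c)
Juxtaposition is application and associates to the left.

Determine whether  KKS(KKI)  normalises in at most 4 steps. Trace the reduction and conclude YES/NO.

  start: KKS(KKI)
  step 1: K(KKI)
  step 2: KK

Answer: YES — reaches normal form KK in 2 ≤ 4 steps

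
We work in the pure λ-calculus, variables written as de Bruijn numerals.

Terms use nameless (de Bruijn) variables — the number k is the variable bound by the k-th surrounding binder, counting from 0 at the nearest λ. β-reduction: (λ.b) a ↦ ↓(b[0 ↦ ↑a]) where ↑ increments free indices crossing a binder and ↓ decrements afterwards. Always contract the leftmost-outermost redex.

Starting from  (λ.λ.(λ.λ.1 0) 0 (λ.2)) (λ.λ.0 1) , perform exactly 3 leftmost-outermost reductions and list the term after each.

Answer: after 3 steps: λ.0 (λ.λ.λ.0 1)

Reduction:
  start: (λ.λ.(λ.λ.1 0) 0 (λ.2)) (λ.λ.0 1)
  [1] λ.(λ.λ.1 0) 0 (λ.λ.λ.0 1)
  [2] λ.(λ.1 0) (λ.λ.λ.0 1)
  [3] λ.0 (λ.λ.λ.0 1)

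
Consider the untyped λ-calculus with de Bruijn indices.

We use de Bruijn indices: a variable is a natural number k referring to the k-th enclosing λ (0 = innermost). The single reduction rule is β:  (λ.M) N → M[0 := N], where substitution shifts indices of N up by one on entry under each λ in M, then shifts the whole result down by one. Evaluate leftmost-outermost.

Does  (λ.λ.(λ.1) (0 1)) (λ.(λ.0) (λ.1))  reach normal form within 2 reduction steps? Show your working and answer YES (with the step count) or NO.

  start: (λ.λ.(λ.1) (0 1)) (λ.(λ.0) (λ.1))
  →1  λ.(λ.1) (0 (λ.(λ.0) (λ.1)))
  →2  λ.0

Answer: YES — reaches normal form λ.0 in 2 ≤ 2 steps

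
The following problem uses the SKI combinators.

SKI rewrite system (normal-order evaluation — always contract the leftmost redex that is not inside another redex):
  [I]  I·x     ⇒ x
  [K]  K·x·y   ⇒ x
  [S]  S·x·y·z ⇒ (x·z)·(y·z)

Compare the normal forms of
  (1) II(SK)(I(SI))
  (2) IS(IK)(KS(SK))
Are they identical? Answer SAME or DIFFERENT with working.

Term A:
  start: II(SK)(I(SI))
  step 1: I(SK)(I(SI))
  step 2: SK(I(SI))
  step 3: SK(SI)

Term B:
  start: IS(IK)(KS(SK))
  step 1: S(IK)(KS(SK))
  step 2: SK(KS(SK))
  step 3: SKS

Answer: DIFFERENT — A ⇓ SK(SI), B ⇓ SKS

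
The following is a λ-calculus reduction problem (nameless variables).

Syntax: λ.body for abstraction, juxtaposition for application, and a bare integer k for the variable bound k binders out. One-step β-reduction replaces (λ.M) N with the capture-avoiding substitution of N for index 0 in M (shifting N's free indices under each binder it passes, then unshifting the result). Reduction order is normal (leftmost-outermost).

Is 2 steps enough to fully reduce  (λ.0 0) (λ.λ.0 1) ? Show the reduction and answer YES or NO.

  start: (λ.0 0) (λ.λ.0 1)
  step 1: (λ.λ.0 1) (λ.λ.0 1)
  step 2: λ.0 (λ.λ.0 1)

Answer: YES — reaches normal form λ.0 (λ.λ.0 1) in 2 ≤ 2 steps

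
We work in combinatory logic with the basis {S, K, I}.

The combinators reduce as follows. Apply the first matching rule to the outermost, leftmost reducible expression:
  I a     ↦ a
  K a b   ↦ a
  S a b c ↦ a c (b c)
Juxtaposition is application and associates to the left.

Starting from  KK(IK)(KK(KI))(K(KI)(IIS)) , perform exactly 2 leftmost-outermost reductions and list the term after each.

Answer: after 2 steps: KK(KI)

Working:
  start: KK(IK)(KK(KI))(K(KI)(IIS))
  →1  K(KK(KI))(K(KI)(IIS))
  →2  KK(KI)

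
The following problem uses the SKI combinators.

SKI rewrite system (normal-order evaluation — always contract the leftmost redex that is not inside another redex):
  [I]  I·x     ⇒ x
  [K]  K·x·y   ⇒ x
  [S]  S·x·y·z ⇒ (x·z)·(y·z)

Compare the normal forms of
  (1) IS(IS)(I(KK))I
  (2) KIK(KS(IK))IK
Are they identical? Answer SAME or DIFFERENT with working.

Answer: SAME — A ⇓ SIK, B ⇓ SIK

Working:
Term A:
  start: IS(IS)(I(KK))I
  →1  S(IS)(I(KK))I
  →2  ISI(I(KK)I)
  →3  SI(I(KK)I)
  →4  SI(KKI)
  →5  SIK

Term B:
  start: KIK(KS(IK))IK
  →1  I(KS(IK))IK
  →2  KS(IK)IK
  →3  SIK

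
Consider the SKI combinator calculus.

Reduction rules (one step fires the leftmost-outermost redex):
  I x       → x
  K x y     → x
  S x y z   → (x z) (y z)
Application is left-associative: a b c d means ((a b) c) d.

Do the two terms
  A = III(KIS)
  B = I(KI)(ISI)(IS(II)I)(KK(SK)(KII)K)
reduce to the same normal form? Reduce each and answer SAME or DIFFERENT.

Answer: SAME — A ⇓ I, B ⇓ I

Derivation:
Term A:
  start: III(KIS)
  →1  II(KIS)
  →2  I(KIS)
  →3  KIS
  →4  I

Term B:
  start: I(KI)(ISI)(IS(II)I)(KK(SK)(KII)K)
  →1  KI(ISI)(IS(II)I)(KK(SK)(KII)K)
  →2  I(IS(II)I)(KK(SK)(KII)K)
  →3  IS(II)I(KK(SK)(KII)K)
  →4  S(II)I(KK(SK)(KII)K)
  →5  II(KK(SK)(KII)K)(I(KK(SK)(KII)K))
  →6  I(KK(SK)(KII)K)(I(KK(SK)(KII)K))
  →7  KK(SK)(KII)K(I(KK(SK)(KII)K))
  →8  K(KII)K(I(KK(SK)(KII)K))
  →9  KII(I(KK(SK)(KII)K))
  →10  I(I(KK(SK)(KII)K))
  →11  I(KK(SK)(KII)K)
  →12  KK(SK)(KII)K
  →13  K(KII)K
  →14  KII
  →15  I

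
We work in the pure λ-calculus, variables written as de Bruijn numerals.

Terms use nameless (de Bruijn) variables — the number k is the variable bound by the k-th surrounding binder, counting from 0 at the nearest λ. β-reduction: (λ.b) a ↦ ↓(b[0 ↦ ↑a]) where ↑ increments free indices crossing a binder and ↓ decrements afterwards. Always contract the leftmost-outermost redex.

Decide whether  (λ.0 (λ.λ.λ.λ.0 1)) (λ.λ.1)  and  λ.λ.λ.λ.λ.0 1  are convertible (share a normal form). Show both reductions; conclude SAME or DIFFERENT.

Term A:
  start: (λ.0 (λ.λ.λ.λ.0 1)) (λ.λ.1)
  [1] (λ.λ.1) (λ.λ.λ.λ.0 1)
  [2] λ.λ.λ.λ.λ.0 1

Term B:
  start: λ.λ.λ.λ.λ.0 1

Answer: SAME — A ⇓ λ.λ.λ.λ.λ.0 1, B ⇓ λ.λ.λ.λ.λ.0 1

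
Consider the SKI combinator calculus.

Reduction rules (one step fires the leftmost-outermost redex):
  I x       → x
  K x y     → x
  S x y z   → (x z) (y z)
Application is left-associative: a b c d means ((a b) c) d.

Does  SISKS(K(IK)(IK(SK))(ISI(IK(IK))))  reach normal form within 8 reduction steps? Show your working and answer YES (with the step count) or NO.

Answer: YES — reaches normal form SK(K(SI(KK))) in 8 ≤ 8 steps

Reduction:
  start: SISKS(K(IK)(IK(SK))(ISI(IK(IK))))
  →1  IK(SK)S(K(IK)(IK(SK))(ISI(IK(IK))))
  →2  K(SK)S(K(IK)(IK(SK))(ISI(IK(IK))))
  →3  SK(K(IK)(IK(SK))(ISI(IK(IK))))
  →4  SK(IK(ISI(IK(IK))))
  →5  SK(K(ISI(IK(IK))))
  →6  SK(K(SI(IK(IK))))
  →7  SK(K(SI(K(IK))))
  →8  SK(K(SI(KK)))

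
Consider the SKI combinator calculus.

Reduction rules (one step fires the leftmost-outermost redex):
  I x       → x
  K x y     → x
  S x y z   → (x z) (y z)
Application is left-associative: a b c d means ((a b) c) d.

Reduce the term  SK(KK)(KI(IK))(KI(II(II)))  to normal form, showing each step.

  start: SK(KK)(KI(IK))(KI(II(II)))
  [1] K(KI(IK))(KK(KI(IK)))(KI(II(II)))
  [2] KI(IK)(KI(II(II)))
  [3] I(KI(II(II)))
  [4] KI(II(II))
  [5] I

Answer: normal form = I  (in 5 steps)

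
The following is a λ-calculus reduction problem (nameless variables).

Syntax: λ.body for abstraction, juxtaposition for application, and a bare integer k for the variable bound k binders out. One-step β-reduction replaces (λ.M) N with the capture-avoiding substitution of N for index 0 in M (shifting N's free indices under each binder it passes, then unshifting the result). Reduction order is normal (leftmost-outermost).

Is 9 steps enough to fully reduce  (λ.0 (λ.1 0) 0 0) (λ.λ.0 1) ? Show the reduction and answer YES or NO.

Answer: YES — reaches normal form λ.0 (λ.λ.0 1) in 7 ≤ 9 steps

Derivation:
  start: (λ.0 (λ.1 0) 0 0) (λ.λ.0 1)
  step 1: (λ.λ.0 1) (λ.(λ.λ.0 1) 0) (λ.λ.0 1) (λ.λ.0 1)
  step 2: (λ.0 (λ.(λ.λ.0 1) 0)) (λ.λ.0 1) (λ.λ.0 1)
  step 3: (λ.λ.0 1) (λ.(λ.λ.0 1) 0) (λ.λ.0 1)
  step 4: (λ.0 (λ.(λ.λ.0 1) 0)) (λ.λ.0 1)
  step 5: (λ.λ.0 1) (λ.(λ.λ.0 1) 0)
  step 6: λ.0 (λ.(λ.λ.0 1) 0)
  step 7: λ.0 (λ.λ.0 1)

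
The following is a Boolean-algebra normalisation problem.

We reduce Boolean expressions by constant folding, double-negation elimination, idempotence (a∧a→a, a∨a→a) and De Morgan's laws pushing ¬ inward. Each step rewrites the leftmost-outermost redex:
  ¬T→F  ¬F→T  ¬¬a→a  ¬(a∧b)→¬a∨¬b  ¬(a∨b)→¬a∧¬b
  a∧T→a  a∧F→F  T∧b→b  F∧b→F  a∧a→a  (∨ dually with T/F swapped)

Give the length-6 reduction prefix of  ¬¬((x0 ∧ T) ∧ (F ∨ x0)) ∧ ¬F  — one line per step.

Answer: after 6 steps: x0

Reduction:
  start: ¬¬((x0 ∧ T) ∧ (F ∨ x0)) ∧ ¬F
  [1] ((x0 ∧ T) ∧ (F ∨ x0)) ∧ ¬F
  [2] (x0 ∧ (F ∨ x0)) ∧ ¬F
  [3] (x0 ∧ x0) ∧ ¬F
  [4] x0 ∧ ¬F
  [5] x0 ∧ T
  [6] x0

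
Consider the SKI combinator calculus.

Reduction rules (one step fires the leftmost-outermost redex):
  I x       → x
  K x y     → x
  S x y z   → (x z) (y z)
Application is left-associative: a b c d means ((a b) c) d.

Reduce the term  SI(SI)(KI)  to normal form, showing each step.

Answer: normal form = I  (in 3 steps)

Derivation:
  start: SI(SI)(KI)
  →1  I(KI)(SI(KI))
  →2  KI(SI(KI))
  →3  I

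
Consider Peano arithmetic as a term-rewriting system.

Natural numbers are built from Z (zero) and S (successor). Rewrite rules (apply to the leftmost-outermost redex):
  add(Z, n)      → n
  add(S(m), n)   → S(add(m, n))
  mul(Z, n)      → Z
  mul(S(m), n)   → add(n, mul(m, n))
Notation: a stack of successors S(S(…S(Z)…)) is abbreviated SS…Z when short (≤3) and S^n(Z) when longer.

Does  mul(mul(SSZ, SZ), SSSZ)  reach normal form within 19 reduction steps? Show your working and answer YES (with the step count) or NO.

Answer: YES — reaches normal form S^6(Z) in 18 ≤ 19 steps

Reduction:
  start: mul(mul(SSZ, SZ), SSSZ)
  →1  mul(add(SZ, mul(SZ, SZ)), SSSZ)
  →2  mul(S(add(Z, mul(SZ, SZ))), SSSZ)
  →3  add(SSSZ, mul(add(Z, mul(SZ, SZ)), SSSZ))
  →4  S(add(SSZ, mul(add(Z, mul(SZ, SZ)), SSSZ)))
  →5  S(S(add(SZ, mul(add(Z, mul(SZ, SZ)), SSSZ))))
  →6  S(S(S(add(Z, mul(add(Z, mul(SZ, SZ)), SSSZ)))))
  →7  S(S(S(mul(add(Z, mul(SZ, SZ)), SSSZ))))
  →8  S(S(S(mul(mul(SZ, SZ), SSSZ))))
  →9  S(S(S(mul(add(SZ, mul(Z, SZ)), SSSZ))))
  →10  S(S(S(mul(S(add(Z, mul(Z, SZ))), SSSZ))))
  →11  S(S(S(add(SSSZ, mul(add(Z, mul(Z, SZ)), SSSZ)))))
  →12  S(S(S(S(add(SSZ, mul(add(Z, mul(Z, SZ)), SSSZ))))))
  →13  S(S(S(S(S(add(SZ, mul(add(Z, mul(Z, SZ)), SSSZ)))))))
  →14  S(S(S(S(S(S(add(Z, mul(add(Z, mul(Z, SZ)), SSSZ))))))))
  →15  S(S(S(S(S(S(mul(add(Z, mul(Z, SZ)), SSSZ)))))))
  →16  S(S(S(S(S(S(mul(mul(Z, SZ), SSSZ)))))))
  →17  S(S(S(S(S(S(mul(Z, SSSZ)))))))
  →18  S^6(Z)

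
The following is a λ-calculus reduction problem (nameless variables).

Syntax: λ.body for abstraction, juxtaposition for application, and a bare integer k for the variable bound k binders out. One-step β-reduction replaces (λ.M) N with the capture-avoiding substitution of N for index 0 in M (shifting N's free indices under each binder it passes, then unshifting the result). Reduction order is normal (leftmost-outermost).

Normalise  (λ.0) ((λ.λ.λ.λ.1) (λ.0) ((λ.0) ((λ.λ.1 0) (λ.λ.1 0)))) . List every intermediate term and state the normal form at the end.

  start: (λ.0) ((λ.λ.λ.λ.1) (λ.0) ((λ.0) ((λ.λ.1 0) (λ.λ.1 0))))
  →1  (λ.λ.λ.λ.1) (λ.0) ((λ.0) ((λ.λ.1 0) (λ.λ.1 0)))
  →2  (λ.λ.λ.1) ((λ.0) ((λ.λ.1 0) (λ.λ.1 0)))
  →3  λ.λ.1

Answer: normal form = λ.λ.1  (in 3 steps)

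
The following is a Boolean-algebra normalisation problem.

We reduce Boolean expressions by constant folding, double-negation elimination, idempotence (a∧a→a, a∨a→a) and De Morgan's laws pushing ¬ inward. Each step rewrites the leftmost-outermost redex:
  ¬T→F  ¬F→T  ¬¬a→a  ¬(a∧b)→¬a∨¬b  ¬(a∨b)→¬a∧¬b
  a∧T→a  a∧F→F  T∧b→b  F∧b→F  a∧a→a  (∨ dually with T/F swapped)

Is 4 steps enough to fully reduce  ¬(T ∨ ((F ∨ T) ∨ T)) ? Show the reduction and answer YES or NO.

  start: ¬(T ∨ ((F ∨ T) ∨ T))
  step 1: ¬T ∧ ¬((F ∨ T) ∨ T)
  step 2: F ∧ ¬((F ∨ T) ∨ T)
  step 3: F

Answer: YES — reaches normal form F in 3 ≤ 4 steps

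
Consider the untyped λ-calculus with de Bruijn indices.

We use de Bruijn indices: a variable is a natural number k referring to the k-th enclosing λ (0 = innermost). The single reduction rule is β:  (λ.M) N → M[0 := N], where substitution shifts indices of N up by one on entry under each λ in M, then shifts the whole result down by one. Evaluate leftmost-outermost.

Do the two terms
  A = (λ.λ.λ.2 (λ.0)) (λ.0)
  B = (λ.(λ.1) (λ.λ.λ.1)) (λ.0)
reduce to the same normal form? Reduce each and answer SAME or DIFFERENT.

Term A:
  start: (λ.λ.λ.2 (λ.0)) (λ.0)
  →1  λ.λ.(λ.0) (λ.0)
  →2  λ.λ.λ.0

Term B:
  start: (λ.(λ.1) (λ.λ.λ.1)) (λ.0)
  →1  (λ.λ.0) (λ.λ.λ.1)
  →2  λ.0

Answer: DIFFERENT — A ⇓ λ.λ.λ.0, B ⇓ λ.0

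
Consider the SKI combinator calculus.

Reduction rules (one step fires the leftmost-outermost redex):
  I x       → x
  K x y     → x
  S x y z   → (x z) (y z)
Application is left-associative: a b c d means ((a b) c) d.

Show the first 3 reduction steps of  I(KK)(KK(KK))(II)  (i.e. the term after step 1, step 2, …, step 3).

Answer: after 3 steps: KI

Reduction:
  start: I(KK)(KK(KK))(II)
  [1] KK(KK(KK))(II)
  [2] K(II)
  [3] KI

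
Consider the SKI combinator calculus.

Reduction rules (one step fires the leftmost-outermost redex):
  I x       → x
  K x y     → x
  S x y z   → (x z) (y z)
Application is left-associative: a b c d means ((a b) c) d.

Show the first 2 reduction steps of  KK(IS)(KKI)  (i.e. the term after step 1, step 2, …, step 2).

Answer: after 2 steps: KK

Derivation:
  start: KK(IS)(KKI)
  →1  K(KKI)
  →2  KK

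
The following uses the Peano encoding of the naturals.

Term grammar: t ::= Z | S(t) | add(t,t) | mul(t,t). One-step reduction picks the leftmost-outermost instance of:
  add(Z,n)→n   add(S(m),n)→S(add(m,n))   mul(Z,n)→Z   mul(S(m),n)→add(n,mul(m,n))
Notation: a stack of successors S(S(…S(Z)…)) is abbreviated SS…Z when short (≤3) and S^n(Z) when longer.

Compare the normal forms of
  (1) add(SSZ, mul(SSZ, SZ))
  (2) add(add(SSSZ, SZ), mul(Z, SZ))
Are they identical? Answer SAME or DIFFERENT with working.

Term A:
  start: add(SSZ, mul(SSZ, SZ))
  step 1: S(add(SZ, mul(SSZ, SZ)))
  step 2: S(S(add(Z, mul(SSZ, SZ))))
  step 3: S(S(mul(SSZ, SZ)))
  step 4: S(S(add(SZ, mul(SZ, SZ))))
  step 5: S(S(S(add(Z, mul(SZ, SZ)))))
  step 6: S(S(S(mul(SZ, SZ))))
  step 7: S(S(S(add(SZ, mul(Z, SZ)))))
  step 8: S(S(S(S(add(Z, mul(Z, SZ))))))
  step 9: S(S(S(S(mul(Z, SZ)))))
  step 10: S^4(Z)

Term B:
  start: add(add(SSSZ, SZ), mul(Z, SZ))
  step 1: add(S(add(SSZ, SZ)), mul(Z, SZ))
  step 2: S(add(add(SSZ, SZ), mul(Z, SZ)))
  step 3: S(add(S(add(SZ, SZ)), mul(Z, SZ)))
  step 4: S(S(add(add(SZ, SZ), mul(Z, SZ))))
  step 5: S(S(add(S(add(Z, SZ)), mul(Z, SZ))))
  step 6: S(S(S(add(add(Z, SZ), mul(Z, SZ)))))
  step 7: S(S(S(add(SZ, mul(Z, SZ)))))
  step 8: S(S(S(S(add(Z, mul(Z, SZ))))))
  step 9: S(S(S(S(mul(Z, SZ)))))
  step 10: S^4(Z)

Answer: SAME — A ⇓ S^4(Z), B ⇓ S^4(Z)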